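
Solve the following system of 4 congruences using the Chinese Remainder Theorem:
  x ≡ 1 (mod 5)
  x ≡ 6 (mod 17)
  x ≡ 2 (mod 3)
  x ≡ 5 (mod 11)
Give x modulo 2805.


Product of moduli M = 5 · 17 · 3 · 11 = 2805.
Merge one congruence at a time:
  Start: x ≡ 1 (mod 5).
  Combine with x ≡ 6 (mod 17); new modulus lcm = 85.
    Write x = 1 + 5·t and substitute into x ≡ 6 (mod 17): 5·t ≡ 6 − 1 = 5 (mod 17).
    The inverse of 5 mod 17 is 7 (since 5·7 = 35 = 2·17 + 1), so t ≡ 7·5 = 35 ≡ 1 (mod 17).
    Then x = 1 + 5·1 = 6, valid modulo lcm(5, 17) = 85: x ≡ 6 (mod 85).
  Combine with x ≡ 2 (mod 3); new modulus lcm = 255.
    Write x = 6 + 85·t and substitute into x ≡ 2 (mod 3): 85·t ≡ 2 − 6 = -4 (mod 3).
    Reduce coefficients mod 3: 1·t ≡ 2 (mod 3).
    So t ≡ 2 (mod 3).
    Then x = 6 + 85·2 = 176, valid modulo lcm(85, 3) = 255: x ≡ 176 (mod 255).
  Combine with x ≡ 5 (mod 11); new modulus lcm = 2805.
    Write x = 176 + 255·t and substitute into x ≡ 5 (mod 11): 255·t ≡ 5 − 176 = -171 (mod 11).
    Reduce coefficients mod 11: 2·t ≡ 5 (mod 11).
    The inverse of 2 mod 11 is 6 (since 2·6 = 12 = 1·11 + 1), so t ≡ 6·5 = 30 ≡ 8 (mod 11).
    Then x = 176 + 255·8 = 2216, valid modulo lcm(255, 11) = 2805: x ≡ 2216 (mod 2805).
Verify against each original: 2216 mod 5 = 1, 2216 mod 17 = 6, 2216 mod 3 = 2, 2216 mod 11 = 5.

x ≡ 2216 (mod 2805).


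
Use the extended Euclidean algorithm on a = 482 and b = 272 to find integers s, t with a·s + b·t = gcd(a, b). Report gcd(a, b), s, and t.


Euclidean algorithm on (482, 272) — divide until remainder is 0:
  482 = 1 · 272 + 210
  272 = 1 · 210 + 62
  210 = 3 · 62 + 24
  62 = 2 · 24 + 14
  24 = 1 · 14 + 10
  14 = 1 · 10 + 4
  10 = 2 · 4 + 2
  4 = 2 · 2 + 0
gcd(482, 272) = 2.
Track Bezout coefficients alongside the remainders: start with r₀ = 482 = a·1 + b·0 (s = 1, t = 0) and r₁ = 272 = a·0 + b·1 (s = 0, t = 1); each new remainder r_{k+1} = r_{k-1} − q_k·r_k inherits s_{k+1} = s_{k-1} − q_k·s_k, t_{k+1} = t_{k-1} − q_k·t_k, so r_k = a·s_k + b·t_k at every step:
  q = 1: r = 210, s = 1 − 1·0 = 1, t = 0 − 1·1 = -1  (check: 482·1 + 272·(-1) = 210)
  q = 1: r = 62, s = 0 − 1·1 = -1, t = 1 − 1·(-1) = 2  (check: 482·(-1) + 272·2 = 62)
  q = 3: r = 24, s = 1 − 3·(-1) = 4, t = -1 − 3·2 = -7  (check: 482·4 + 272·(-7) = 24)
  q = 2: r = 14, s = -1 − 2·4 = -9, t = 2 − 2·(-7) = 16  (check: 482·(-9) + 272·16 = 14)
  q = 1: r = 10, s = 4 − 1·(-9) = 13, t = -7 − 1·16 = -23  (check: 482·13 + 272·(-23) = 10)
  q = 1: r = 4, s = -9 − 1·13 = -22, t = 16 − 1·(-23) = 39  (check: 482·(-22) + 272·39 = 4)
  q = 2: r = 2, s = 13 − 2·(-22) = 57, t = -23 − 2·39 = -101  (check: 482·57 + 272·(-101) = 2)
The row with r = 2 (the gcd) gives the Bezout coefficients s = 57, t = -101.
Result: 482 · (57) + 272 · (-101) = 2.

gcd(482, 272) = 2; s = 57, t = -101 (check: 482·57 + 272·(-101) = 2).


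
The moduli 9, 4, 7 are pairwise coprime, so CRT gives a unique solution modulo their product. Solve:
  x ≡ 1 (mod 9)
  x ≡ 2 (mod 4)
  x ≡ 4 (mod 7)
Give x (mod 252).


Moduli 9, 4, 7 are pairwise coprime; by CRT there is a unique solution modulo M = 9 · 4 · 7 = 252.
Solve pairwise, accumulating the modulus:
  Start with x ≡ 1 (mod 9).
  Combine with x ≡ 2 (mod 4): since gcd(9, 4) = 1, we get a unique residue mod 36.
    Write x = 1 + 9·t and substitute into x ≡ 2 (mod 4): 9·t ≡ 2 − 1 = 1 (mod 4).
    Reduce coefficients mod 4: 1·t ≡ 1 (mod 4).
    So t ≡ 1 (mod 4).
    Then x = 1 + 9·1 = 10, valid modulo lcm(9, 4) = 36: x ≡ 10 (mod 36).
  Combine with x ≡ 4 (mod 7): since gcd(36, 7) = 1, we get a unique residue mod 252.
    Write x = 10 + 36·t and substitute into x ≡ 4 (mod 7): 36·t ≡ 4 − 10 = -6 (mod 7).
    Reduce coefficients mod 7: 1·t ≡ 1 (mod 7).
    So t ≡ 1 (mod 7).
    Then x = 10 + 36·1 = 46, valid modulo lcm(36, 7) = 252: x ≡ 46 (mod 252).
Verify: 46 mod 9 = 1 ✓, 46 mod 4 = 2 ✓, 46 mod 7 = 4 ✓.

x ≡ 46 (mod 252).


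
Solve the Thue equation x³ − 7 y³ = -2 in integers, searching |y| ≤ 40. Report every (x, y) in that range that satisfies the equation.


The equation is x³ - 7y³ = -2. For fixed y, x³ = 7·y³ − 2, so a solution requires the RHS to be a perfect cube.
Strategy: iterate y from -40 to 40, compute RHS = 7·y³ − 2, and check whether it is a (positive or negative) perfect cube.
Check small values of y:
  y = 0: RHS = -2 is not a perfect cube.
  y = 1: RHS = 5 is not a perfect cube.
  y = -1: RHS = -9 is not a perfect cube.
  y = 2: RHS = 54 is not a perfect cube.
  y = -2: RHS = -58 is not a perfect cube.
  y = 3: RHS = 187 is not a perfect cube.
  y = -3: RHS = -191 is not a perfect cube.
Continuing the search up to |y| = 40 finds no solutions either.
No (x, y) in the scanned range satisfies the equation.

No integer solutions with |y| ≤ 40.


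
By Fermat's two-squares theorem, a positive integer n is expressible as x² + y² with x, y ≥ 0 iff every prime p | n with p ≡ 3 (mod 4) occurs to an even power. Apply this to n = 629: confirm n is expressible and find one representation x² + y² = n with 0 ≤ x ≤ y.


Step 1: Factor n = 629 = 17 · 37.
Step 2: Check the mod-4 condition on each prime factor: 17 ≡ 1 (mod 4), exponent 1; 37 ≡ 1 (mod 4), exponent 1.
All primes ≡ 3 (mod 4) appear to even exponent (or don't appear), so by the two-squares theorem n IS expressible as a sum of two squares.
Step 3: Build a representation. Here n = 17 · 37 is a product of primes ≡ 1 (mod 4). Each prime p ≡ 1 (mod 4) is itself a sum of two squares; find a² by testing p − a² for a perfect square:
  17: 17 − 1² = 16 = 4² ⇒ 17 = 1² + 4².
  37: 37 − 1² = 36 = 6² ⇒ 37 = 1² + 6².
  Combine using the Brahmagupta–Fibonacci identity (a² + b²)(c² + d²) = (ac − bd)² + (ad + bc)² = (ac + bd)² + (ad − bc)²:
  17 · 37 = 629: from (1² + 4²)(1² + 6²), take (1·1 − 4·6, 1·6 + 4·1) = (1 − 24, 6 + 4) = (-23, 10); dropping signs (only squares matter) gives (23, 10); check 23² + 10² = 529 + 100 = 629 ✓.
Step 4: Order so x ≤ y and verify: 10² + 23² = 100 + 529 = 629 = n. ✓

n = 629 = 10² + 23² (one valid representation with x ≤ y).


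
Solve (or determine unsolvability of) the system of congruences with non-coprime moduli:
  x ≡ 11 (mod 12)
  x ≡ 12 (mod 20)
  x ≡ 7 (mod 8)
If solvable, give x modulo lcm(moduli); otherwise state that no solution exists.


Moduli 12, 20, 8 are not pairwise coprime, so CRT works modulo lcm(m_i) when all pairwise compatibility conditions hold.
Pairwise compatibility: gcd(m_i, m_j) must divide a_i - a_j for every pair.
Merge one congruence at a time:
  Start: x ≡ 11 (mod 12).
  Combine with x ≡ 12 (mod 20): gcd(12, 20) = 4, and 12 - 11 = 1 is NOT divisible by 4.
    ⇒ system is inconsistent (no integer solution).

No solution (the system is inconsistent).


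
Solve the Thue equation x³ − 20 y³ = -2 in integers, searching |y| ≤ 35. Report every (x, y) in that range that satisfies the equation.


The equation is x³ - 20y³ = -2. For fixed y, x³ = 20·y³ − 2, so a solution requires the RHS to be a perfect cube.
Strategy: iterate y from -35 to 35, compute RHS = 20·y³ − 2, and check whether it is a (positive or negative) perfect cube.
Check small values of y:
  y = 0: RHS = -2 is not a perfect cube.
  y = 1: RHS = 18 is not a perfect cube.
  y = -1: RHS = -22 is not a perfect cube.
  y = 2: RHS = 158 is not a perfect cube.
  y = -2: RHS = -162 is not a perfect cube.
  y = 3: RHS = 538 is not a perfect cube.
  y = -3: RHS = -542 is not a perfect cube.
Continuing the search up to |y| = 35 finds no solutions either.
No (x, y) in the scanned range satisfies the equation.

No integer solutions with |y| ≤ 35.


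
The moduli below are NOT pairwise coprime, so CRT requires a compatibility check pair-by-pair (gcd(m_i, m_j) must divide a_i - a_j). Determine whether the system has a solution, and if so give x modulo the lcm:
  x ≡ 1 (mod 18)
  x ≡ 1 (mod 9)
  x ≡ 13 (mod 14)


Moduli 18, 9, 14 are not pairwise coprime, so CRT works modulo lcm(m_i) when all pairwise compatibility conditions hold.
Pairwise compatibility: gcd(m_i, m_j) must divide a_i - a_j for every pair.
Merge one congruence at a time:
  Start: x ≡ 1 (mod 18).
  Combine with x ≡ 1 (mod 9): gcd(18, 9) = 9; 1 - 1 = 0, which IS divisible by 9, so compatible.
    Write x = 1 + 18·t and substitute into x ≡ 1 (mod 9): 18·t ≡ 1 − 1 = 0 (mod 9).
    Divide the congruence (and modulus) by g = 9: 2·t ≡ 0 (mod 1).
    Modulo 1 every t works; take t = 0.
    Then x = 1 + 18·0 = 1, valid modulo lcm(18, 9) = 18: x ≡ 1 (mod 18).
  Combine with x ≡ 13 (mod 14): gcd(18, 14) = 2; 13 - 1 = 12, which IS divisible by 2, so compatible.
    Write x = 1 + 18·t and substitute into x ≡ 13 (mod 14): 18·t ≡ 13 − 1 = 12 (mod 14).
    Divide the congruence (and modulus) by g = 2: 9·t ≡ 6 (mod 7).
    Reduce coefficients mod 7: 2·t ≡ 6 (mod 7).
    The inverse of 2 mod 7 is 4 (since 2·4 = 8 = 1·7 + 1), so t ≡ 4·6 = 24 ≡ 3 (mod 7).
    Then x = 1 + 18·3 = 55, valid modulo lcm(18, 14) = 126: x ≡ 55 (mod 126).
Verify: 55 mod 18 = 1, 55 mod 9 = 1, 55 mod 14 = 13.

x ≡ 55 (mod 126).


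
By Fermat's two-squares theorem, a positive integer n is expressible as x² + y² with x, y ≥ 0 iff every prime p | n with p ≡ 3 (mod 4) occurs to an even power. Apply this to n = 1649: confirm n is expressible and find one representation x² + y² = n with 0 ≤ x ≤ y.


Step 1: Factor n = 1649 = 17 · 97.
Step 2: Check the mod-4 condition on each prime factor: 17 ≡ 1 (mod 4), exponent 1; 97 ≡ 1 (mod 4), exponent 1.
All primes ≡ 3 (mod 4) appear to even exponent (or don't appear), so by the two-squares theorem n IS expressible as a sum of two squares.
Step 3: Build a representation. Here n = 17 · 97 is a product of primes ≡ 1 (mod 4). Each prime p ≡ 1 (mod 4) is itself a sum of two squares; find a² by testing p − a² for a perfect square:
  17: 17 − 1² = 16 = 4² ⇒ 17 = 1² + 4².
  97: 97 − 1² = 96, 97 − 2² = 93, 97 − 3² = 88, 97 − 4² = 81 = 9² ⇒ 97 = 4² + 9².
  Combine using the Brahmagupta–Fibonacci identity (a² + b²)(c² + d²) = (ac − bd)² + (ad + bc)² = (ac + bd)² + (ad − bc)²:
  17 · 97 = 1649: from (1² + 4²)(4² + 9²), take (1·4 − 4·9, 1·9 + 4·4) = (4 − 36, 9 + 16) = (-32, 25); dropping signs (only squares matter) gives (32, 25); check 32² + 25² = 1024 + 625 = 1649 ✓.
Step 4: Order so x ≤ y and verify: 25² + 32² = 625 + 1024 = 1649 = n. ✓

n = 1649 = 25² + 32² (one valid representation with x ≤ y).


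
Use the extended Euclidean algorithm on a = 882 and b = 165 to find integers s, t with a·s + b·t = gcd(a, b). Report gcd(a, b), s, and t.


Euclidean algorithm on (882, 165) — divide until remainder is 0:
  882 = 5 · 165 + 57
  165 = 2 · 57 + 51
  57 = 1 · 51 + 6
  51 = 8 · 6 + 3
  6 = 2 · 3 + 0
gcd(882, 165) = 3.
Track Bezout coefficients alongside the remainders: start with r₀ = 882 = a·1 + b·0 (s = 1, t = 0) and r₁ = 165 = a·0 + b·1 (s = 0, t = 1); each new remainder r_{k+1} = r_{k-1} − q_k·r_k inherits s_{k+1} = s_{k-1} − q_k·s_k, t_{k+1} = t_{k-1} − q_k·t_k, so r_k = a·s_k + b·t_k at every step:
  q = 5: r = 57, s = 1 − 5·0 = 1, t = 0 − 5·1 = -5  (check: 882·1 + 165·(-5) = 57)
  q = 2: r = 51, s = 0 − 2·1 = -2, t = 1 − 2·(-5) = 11  (check: 882·(-2) + 165·11 = 51)
  q = 1: r = 6, s = 1 − 1·(-2) = 3, t = -5 − 1·11 = -16  (check: 882·3 + 165·(-16) = 6)
  q = 8: r = 3, s = -2 − 8·3 = -26, t = 11 − 8·(-16) = 139  (check: 882·(-26) + 165·139 = 3)
The row with r = 3 (the gcd) gives the Bezout coefficients s = -26, t = 139.
Result: 882 · (-26) + 165 · (139) = 3.

gcd(882, 165) = 3; s = -26, t = 139 (check: 882·(-26) + 165·139 = 3).


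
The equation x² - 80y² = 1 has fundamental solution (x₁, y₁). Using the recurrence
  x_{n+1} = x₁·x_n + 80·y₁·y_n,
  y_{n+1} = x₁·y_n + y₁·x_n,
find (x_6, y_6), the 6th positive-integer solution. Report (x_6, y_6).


Step 1: Find the fundamental solution (x₁, y₁) of x² - 80y² = 1.
  Expand √80 as a continued fraction. a₀ = ⌊√80⌋ = 8; iterate m_{k+1} = d_k·a_k − m_k, d_{k+1} = (80 − m_{k+1}²)/d_k, a_{k+1} = ⌊(a₀ + m_{k+1})/d_{k+1}⌋ (starting m₀ = 0, d₀ = 1), with convergents p_k = a_k·p_{k-1} + p_{k-2}, q_k = a_k·q_{k-1} + q_{k-2} (p₋₁ = 1, q₋₁ = 0):
  k = 0: a₀ = 8; p₀/q₀ = 8/1; p₀² − 80·q₀² = 64 − 80 = -16.
  k = 1: m = 8, d = 16, a = ⌊(8 + 8)/16⌋ = 1; p/q = (1·8 + 1)/(1·1 + 0) = 9/1; p² − 80·q² = 81 − 80 = 1.
  The first convergent with p² − 80·q² = 1 gives the fundamental solution (x₁, y₁) = (9, 1).
Step 2: Apply the recurrence (x_{n+1}, y_{n+1}) = (x₁x_n + 80y₁y_n, x₁y_n + y₁x_n) repeatedly.
  From (x_1, y_1) = (9, 1): x_2 = 9·9 + 80·1·1 = 161; y_2 = 9·1 + 1·9 = 18.
  From (x_2, y_2) = (161, 18): x_3 = 9·161 + 80·1·18 = 2889; y_3 = 9·18 + 1·161 = 323.
  From (x_3, y_3) = (2889, 323): x_4 = 9·2889 + 80·1·323 = 51841; y_4 = 9·323 + 1·2889 = 5796.
  From (x_4, y_4) = (51841, 5796): x_5 = 9·51841 + 80·1·5796 = 930249; y_5 = 9·5796 + 1·51841 = 104005.
  From (x_5, y_5) = (930249, 104005): x_6 = 9·930249 + 80·1·104005 = 16692641; y_6 = 9·104005 + 1·930249 = 1866294.
Step 3: Verify x_6² - 80·y_6² = 278644263554881 - 278644263554880 = 1 (should be 1). ✓

(x_1, y_1) = (9, 1); (x_6, y_6) = (16692641, 1866294).


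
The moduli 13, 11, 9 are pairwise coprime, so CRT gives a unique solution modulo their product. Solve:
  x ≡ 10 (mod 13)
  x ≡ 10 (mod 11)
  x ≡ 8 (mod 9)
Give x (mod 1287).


Moduli 13, 11, 9 are pairwise coprime; by CRT there is a unique solution modulo M = 13 · 11 · 9 = 1287.
Solve pairwise, accumulating the modulus:
  Start with x ≡ 10 (mod 13).
  Combine with x ≡ 10 (mod 11): since gcd(13, 11) = 1, we get a unique residue mod 143.
    Write x = 10 + 13·t and substitute into x ≡ 10 (mod 11): 13·t ≡ 10 − 10 = 0 (mod 11).
    Reduce coefficients mod 11: 2·t ≡ 0 (mod 11).
    The inverse of 2 mod 11 is 6 (since 2·6 = 12 = 1·11 + 1), so t ≡ 6·0 = 0 ≡ 0 (mod 11).
    Then x = 10 + 13·0 = 10, valid modulo lcm(13, 11) = 143: x ≡ 10 (mod 143).
  Combine with x ≡ 8 (mod 9): since gcd(143, 9) = 1, we get a unique residue mod 1287.
    Write x = 10 + 143·t and substitute into x ≡ 8 (mod 9): 143·t ≡ 8 − 10 = -2 (mod 9).
    Reduce coefficients mod 9: 8·t ≡ 7 (mod 9).
    The inverse of 8 mod 9 is 8 (since 8·8 = 64 = 7·9 + 1), so t ≡ 8·7 = 56 ≡ 2 (mod 9).
    Then x = 10 + 143·2 = 296, valid modulo lcm(143, 9) = 1287: x ≡ 296 (mod 1287).
Verify: 296 mod 13 = 10 ✓, 296 mod 11 = 10 ✓, 296 mod 9 = 8 ✓.

x ≡ 296 (mod 1287).


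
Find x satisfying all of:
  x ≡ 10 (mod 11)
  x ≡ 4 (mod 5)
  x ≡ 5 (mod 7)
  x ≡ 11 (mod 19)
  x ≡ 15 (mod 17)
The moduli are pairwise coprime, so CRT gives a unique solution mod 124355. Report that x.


Product of moduli M = 11 · 5 · 7 · 19 · 17 = 124355.
Merge one congruence at a time:
  Start: x ≡ 10 (mod 11).
  Combine with x ≡ 4 (mod 5); new modulus lcm = 55.
    Write x = 10 + 11·t and substitute into x ≡ 4 (mod 5): 11·t ≡ 4 − 10 = -6 (mod 5).
    Reduce coefficients mod 5: 1·t ≡ 4 (mod 5).
    So t ≡ 4 (mod 5).
    Then x = 10 + 11·4 = 54, valid modulo lcm(11, 5) = 55: x ≡ 54 (mod 55).
  Combine with x ≡ 5 (mod 7); new modulus lcm = 385.
    Write x = 54 + 55·t and substitute into x ≡ 5 (mod 7): 55·t ≡ 5 − 54 = -49 (mod 7).
    Reduce coefficients mod 7: 6·t ≡ 0 (mod 7).
    The inverse of 6 mod 7 is 6 (since 6·6 = 36 = 5·7 + 1), so t ≡ 6·0 = 0 ≡ 0 (mod 7).
    Then x = 54 + 55·0 = 54, valid modulo lcm(55, 7) = 385: x ≡ 54 (mod 385).
  Combine with x ≡ 11 (mod 19); new modulus lcm = 7315.
    Write x = 54 + 385·t and substitute into x ≡ 11 (mod 19): 385·t ≡ 11 − 54 = -43 (mod 19).
    Reduce coefficients mod 19: 5·t ≡ 14 (mod 19).
    The inverse of 5 mod 19 is 4 (since 5·4 = 20 = 1·19 + 1), so t ≡ 4·14 = 56 ≡ 18 (mod 19).
    Then x = 54 + 385·18 = 6984, valid modulo lcm(385, 19) = 7315: x ≡ 6984 (mod 7315).
  Combine with x ≡ 15 (mod 17); new modulus lcm = 124355.
    Write x = 6984 + 7315·t and substitute into x ≡ 15 (mod 17): 7315·t ≡ 15 − 6984 = -6969 (mod 17).
    Reduce coefficients mod 17: 5·t ≡ 1 (mod 17).
    The inverse of 5 mod 17 is 7 (since 5·7 = 35 = 2·17 + 1), so t ≡ 7·1 = 7 ≡ 7 (mod 17).
    Then x = 6984 + 7315·7 = 58189, valid modulo lcm(7315, 17) = 124355: x ≡ 58189 (mod 124355).
Verify against each original: 58189 mod 11 = 10, 58189 mod 5 = 4, 58189 mod 7 = 5, 58189 mod 19 = 11, 58189 mod 17 = 15.

x ≡ 58189 (mod 124355).


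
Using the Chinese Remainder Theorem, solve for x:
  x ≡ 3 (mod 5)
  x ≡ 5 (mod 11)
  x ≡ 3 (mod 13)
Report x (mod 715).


Moduli 5, 11, 13 are pairwise coprime; by CRT there is a unique solution modulo M = 5 · 11 · 13 = 715.
Solve pairwise, accumulating the modulus:
  Start with x ≡ 3 (mod 5).
  Combine with x ≡ 5 (mod 11): since gcd(5, 11) = 1, we get a unique residue mod 55.
    Write x = 3 + 5·t and substitute into x ≡ 5 (mod 11): 5·t ≡ 5 − 3 = 2 (mod 11).
    The inverse of 5 mod 11 is 9 (since 5·9 = 45 = 4·11 + 1), so t ≡ 9·2 = 18 ≡ 7 (mod 11).
    Then x = 3 + 5·7 = 38, valid modulo lcm(5, 11) = 55: x ≡ 38 (mod 55).
  Combine with x ≡ 3 (mod 13): since gcd(55, 13) = 1, we get a unique residue mod 715.
    Write x = 38 + 55·t and substitute into x ≡ 3 (mod 13): 55·t ≡ 3 − 38 = -35 (mod 13).
    Reduce coefficients mod 13: 3·t ≡ 4 (mod 13).
    The inverse of 3 mod 13 is 9 (since 3·9 = 27 = 2·13 + 1), so t ≡ 9·4 = 36 ≡ 10 (mod 13).
    Then x = 38 + 55·10 = 588, valid modulo lcm(55, 13) = 715: x ≡ 588 (mod 715).
Verify: 588 mod 5 = 3 ✓, 588 mod 11 = 5 ✓, 588 mod 13 = 3 ✓.

x ≡ 588 (mod 715).


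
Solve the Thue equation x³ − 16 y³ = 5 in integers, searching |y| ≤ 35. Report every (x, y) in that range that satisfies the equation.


The equation is x³ - 16y³ = 5. For fixed y, x³ = 16·y³ + 5, so a solution requires the RHS to be a perfect cube.
Strategy: iterate y from -35 to 35, compute RHS = 16·y³ + 5, and check whether it is a (positive or negative) perfect cube.
Check small values of y:
  y = 0: RHS = 5 is not a perfect cube.
  y = 1: RHS = 21 is not a perfect cube.
  y = -1: RHS = -11 is not a perfect cube.
  y = 2: RHS = 133 is not a perfect cube.
  y = -2: RHS = -123 is not a perfect cube.
  y = 3: RHS = 437 is not a perfect cube.
  y = -3: RHS = -427 is not a perfect cube.
Continuing the search up to |y| = 35 finds no solutions either.
No (x, y) in the scanned range satisfies the equation.

No integer solutions with |y| ≤ 35.


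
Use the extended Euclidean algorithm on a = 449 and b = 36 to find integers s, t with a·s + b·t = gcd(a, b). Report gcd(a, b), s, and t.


Euclidean algorithm on (449, 36) — divide until remainder is 0:
  449 = 12 · 36 + 17
  36 = 2 · 17 + 2
  17 = 8 · 2 + 1
  2 = 2 · 1 + 0
gcd(449, 36) = 1.
Track Bezout coefficients alongside the remainders: start with r₀ = 449 = a·1 + b·0 (s = 1, t = 0) and r₁ = 36 = a·0 + b·1 (s = 0, t = 1); each new remainder r_{k+1} = r_{k-1} − q_k·r_k inherits s_{k+1} = s_{k-1} − q_k·s_k, t_{k+1} = t_{k-1} − q_k·t_k, so r_k = a·s_k + b·t_k at every step:
  q = 12: r = 17, s = 1 − 12·0 = 1, t = 0 − 12·1 = -12  (check: 449·1 + 36·(-12) = 17)
  q = 2: r = 2, s = 0 − 2·1 = -2, t = 1 − 2·(-12) = 25  (check: 449·(-2) + 36·25 = 2)
  q = 8: r = 1, s = 1 − 8·(-2) = 17, t = -12 − 8·25 = -212  (check: 449·17 + 36·(-212) = 1)
The row with r = 1 (the gcd) gives the Bezout coefficients s = 17, t = -212.
Result: 449 · (17) + 36 · (-212) = 1.

gcd(449, 36) = 1; s = 17, t = -212 (check: 449·17 + 36·(-212) = 1).


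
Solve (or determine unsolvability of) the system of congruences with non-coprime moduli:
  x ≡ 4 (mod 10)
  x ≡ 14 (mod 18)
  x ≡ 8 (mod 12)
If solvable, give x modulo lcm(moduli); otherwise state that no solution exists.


Moduli 10, 18, 12 are not pairwise coprime, so CRT works modulo lcm(m_i) when all pairwise compatibility conditions hold.
Pairwise compatibility: gcd(m_i, m_j) must divide a_i - a_j for every pair.
Merge one congruence at a time:
  Start: x ≡ 4 (mod 10).
  Combine with x ≡ 14 (mod 18): gcd(10, 18) = 2; 14 - 4 = 10, which IS divisible by 2, so compatible.
    Write x = 4 + 10·t and substitute into x ≡ 14 (mod 18): 10·t ≡ 14 − 4 = 10 (mod 18).
    Divide the congruence (and modulus) by g = 2: 5·t ≡ 5 (mod 9).
    The inverse of 5 mod 9 is 2 (since 5·2 = 10 = 1·9 + 1), so t ≡ 2·5 = 10 ≡ 1 (mod 9).
    Then x = 4 + 10·1 = 14, valid modulo lcm(10, 18) = 90: x ≡ 14 (mod 90).
  Combine with x ≡ 8 (mod 12): gcd(90, 12) = 6; 8 - 14 = -6, which IS divisible by 6, so compatible.
    Write x = 14 + 90·t and substitute into x ≡ 8 (mod 12): 90·t ≡ 8 − 14 = -6 (mod 12).
    Divide the congruence (and modulus) by g = 6: 15·t ≡ -1 (mod 2).
    Reduce coefficients mod 2: 1·t ≡ 1 (mod 2).
    So t ≡ 1 (mod 2).
    Then x = 14 + 90·1 = 104, valid modulo lcm(90, 12) = 180: x ≡ 104 (mod 180).
Verify: 104 mod 10 = 4, 104 mod 18 = 14, 104 mod 12 = 8.

x ≡ 104 (mod 180).


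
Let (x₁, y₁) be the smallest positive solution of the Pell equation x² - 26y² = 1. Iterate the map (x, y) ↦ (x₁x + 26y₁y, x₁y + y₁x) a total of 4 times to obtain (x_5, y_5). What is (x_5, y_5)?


Step 1: Find the fundamental solution (x₁, y₁) of x² - 26y² = 1.
  Expand √26 as a continued fraction. a₀ = ⌊√26⌋ = 5; iterate m_{k+1} = d_k·a_k − m_k, d_{k+1} = (26 − m_{k+1}²)/d_k, a_{k+1} = ⌊(a₀ + m_{k+1})/d_{k+1}⌋ (starting m₀ = 0, d₀ = 1), with convergents p_k = a_k·p_{k-1} + p_{k-2}, q_k = a_k·q_{k-1} + q_{k-2} (p₋₁ = 1, q₋₁ = 0):
  k = 0: a₀ = 5; p₀/q₀ = 5/1; p₀² − 26·q₀² = 25 − 26 = -1.
  k = 1: m = 5, d = 1, a = ⌊(5 + 5)/1⌋ = 10; p/q = (10·5 + 1)/(10·1 + 0) = 51/10; p² − 26·q² = 2601 − 2600 = 1.
  The first convergent with p² − 26·q² = 1 gives the fundamental solution (x₁, y₁) = (51, 10).
Step 2: Apply the recurrence (x_{n+1}, y_{n+1}) = (x₁x_n + 26y₁y_n, x₁y_n + y₁x_n) repeatedly.
  From (x_1, y_1) = (51, 10): x_2 = 51·51 + 26·10·10 = 5201; y_2 = 51·10 + 10·51 = 1020.
  From (x_2, y_2) = (5201, 1020): x_3 = 51·5201 + 26·10·1020 = 530451; y_3 = 51·1020 + 10·5201 = 104030.
  From (x_3, y_3) = (530451, 104030): x_4 = 51·530451 + 26·10·104030 = 54100801; y_4 = 51·104030 + 10·530451 = 10610040.
  From (x_4, y_4) = (54100801, 10610040): x_5 = 51·54100801 + 26·10·10610040 = 5517751251; y_5 = 51·10610040 + 10·54100801 = 1082120050.
Step 3: Verify x_5² - 26·y_5² = 30445578867912065001 - 30445578867912065000 = 1 (should be 1). ✓

(x_1, y_1) = (51, 10); (x_5, y_5) = (5517751251, 1082120050).


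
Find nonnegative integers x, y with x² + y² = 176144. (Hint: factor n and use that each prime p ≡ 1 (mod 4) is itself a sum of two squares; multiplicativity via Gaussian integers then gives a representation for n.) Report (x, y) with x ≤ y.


Step 1: Factor n = 176144 = 2^4 · 101 · 109.
Step 2: Check the mod-4 condition on each prime factor: 2 = 2 (special); 101 ≡ 1 (mod 4), exponent 1; 109 ≡ 1 (mod 4), exponent 1.
All primes ≡ 3 (mod 4) appear to even exponent (or don't appear), so by the two-squares theorem n IS expressible as a sum of two squares.
Step 3: Build a representation. Group n = k² · m with k = 4 and m = 101 · 109 = 11009 (a product of primes ≡ 1 (mod 4)); a representation of m scales to one of n via (k·x)² + (k·y)² = k²(x² + y²). Each prime p ≡ 1 (mod 4) is itself a sum of two squares; find a² by testing p − a² for a perfect square:
  101: 101 − 1² = 100 = 10² ⇒ 101 = 1² + 10².
  109: 109 − 1² = 108, 109 − 2² = 105, 109 − 3² = 100 = 10² ⇒ 109 = 3² + 10².
  Combine using the Brahmagupta–Fibonacci identity (a² + b²)(c² + d²) = (ac − bd)² + (ad + bc)² = (ac + bd)² + (ad − bc)²:
  101 · 109 = 11009: from (1² + 10²)(3² + 10²), take (1·3 − 10·10, 1·10 + 10·3) = (3 − 100, 10 + 30) = (-97, 40); dropping signs (only squares matter) gives (97, 40); check 97² + 40² = 9409 + 1600 = 11009 ✓.
  Scale by k = 4: (4·97, 4·40) = (388, 160).
Step 4: Order so x ≤ y and verify: 160² + 388² = 25600 + 150544 = 176144 = n. ✓

n = 176144 = 160² + 388² (one valid representation with x ≤ y).


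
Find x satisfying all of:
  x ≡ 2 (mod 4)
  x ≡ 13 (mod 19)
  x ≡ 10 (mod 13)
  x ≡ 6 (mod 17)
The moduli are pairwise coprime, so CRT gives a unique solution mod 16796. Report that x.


Product of moduli M = 4 · 19 · 13 · 17 = 16796.
Merge one congruence at a time:
  Start: x ≡ 2 (mod 4).
  Combine with x ≡ 13 (mod 19); new modulus lcm = 76.
    Write x = 2 + 4·t and substitute into x ≡ 13 (mod 19): 4·t ≡ 13 − 2 = 11 (mod 19).
    The inverse of 4 mod 19 is 5 (since 4·5 = 20 = 1·19 + 1), so t ≡ 5·11 = 55 ≡ 17 (mod 19).
    Then x = 2 + 4·17 = 70, valid modulo lcm(4, 19) = 76: x ≡ 70 (mod 76).
  Combine with x ≡ 10 (mod 13); new modulus lcm = 988.
    Write x = 70 + 76·t and substitute into x ≡ 10 (mod 13): 76·t ≡ 10 − 70 = -60 (mod 13).
    Reduce coefficients mod 13: 11·t ≡ 5 (mod 13).
    The inverse of 11 mod 13 is 6 (since 11·6 = 66 = 5·13 + 1), so t ≡ 6·5 = 30 ≡ 4 (mod 13).
    Then x = 70 + 76·4 = 374, valid modulo lcm(76, 13) = 988: x ≡ 374 (mod 988).
  Combine with x ≡ 6 (mod 17); new modulus lcm = 16796.
    Write x = 374 + 988·t and substitute into x ≡ 6 (mod 17): 988·t ≡ 6 − 374 = -368 (mod 17).
    Reduce coefficients mod 17: 2·t ≡ 6 (mod 17).
    The inverse of 2 mod 17 is 9 (since 2·9 = 18 = 1·17 + 1), so t ≡ 9·6 = 54 ≡ 3 (mod 17).
    Then x = 374 + 988·3 = 3338, valid modulo lcm(988, 17) = 16796: x ≡ 3338 (mod 16796).
Verify against each original: 3338 mod 4 = 2, 3338 mod 19 = 13, 3338 mod 13 = 10, 3338 mod 17 = 6.

x ≡ 3338 (mod 16796).


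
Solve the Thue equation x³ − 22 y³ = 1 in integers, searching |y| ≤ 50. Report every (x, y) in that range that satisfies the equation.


The equation is x³ - 22y³ = 1. For fixed y, x³ = 22·y³ + 1, so a solution requires the RHS to be a perfect cube.
Strategy: iterate y from -50 to 50, compute RHS = 22·y³ + 1, and check whether it is a (positive or negative) perfect cube.
Check small values of y:
  y = 0: RHS = 1 = (1)³ ⇒ x = 1 works.
  y = 1: RHS = 23 is not a perfect cube.
  y = -1: RHS = -21 is not a perfect cube.
  y = 2: RHS = 177 is not a perfect cube.
  y = -2: RHS = -175 is not a perfect cube.
  y = 3: RHS = 595 is not a perfect cube.
  y = -3: RHS = -593 is not a perfect cube.
Continuing the search up to |y| = 50 finds no further solutions beyond those listed.
Collected solutions: (1, 0).

Solutions (with |y| ≤ 50): (1, 0).


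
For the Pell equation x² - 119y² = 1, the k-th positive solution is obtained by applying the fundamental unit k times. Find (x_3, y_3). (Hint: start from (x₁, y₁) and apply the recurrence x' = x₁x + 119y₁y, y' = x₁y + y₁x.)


Step 1: Find the fundamental solution (x₁, y₁) of x² - 119y² = 1.
  Expand √119 as a continued fraction. a₀ = ⌊√119⌋ = 10; iterate m_{k+1} = d_k·a_k − m_k, d_{k+1} = (119 − m_{k+1}²)/d_k, a_{k+1} = ⌊(a₀ + m_{k+1})/d_{k+1}⌋ (starting m₀ = 0, d₀ = 1), with convergents p_k = a_k·p_{k-1} + p_{k-2}, q_k = a_k·q_{k-1} + q_{k-2} (p₋₁ = 1, q₋₁ = 0):
  k = 0: a₀ = 10; p₀/q₀ = 10/1; p₀² − 119·q₀² = 100 − 119 = -19.
  k = 1: m = 10, d = 19, a = ⌊(10 + 10)/19⌋ = 1; p/q = (1·10 + 1)/(1·1 + 0) = 11/1; p² − 119·q² = 121 − 119 = 2.
  k = 2: m = 9, d = 2, a = ⌊(10 + 9)/2⌋ = 9; p/q = (9·11 + 10)/(9·1 + 1) = 109/10; p² − 119·q² = 11881 − 11900 = -19.
  k = 3: m = 9, d = 19, a = ⌊(10 + 9)/19⌋ = 1; p/q = (1·109 + 11)/(1·10 + 1) = 120/11; p² − 119·q² = 14400 − 14399 = 1.
  The first convergent with p² − 119·q² = 1 gives the fundamental solution (x₁, y₁) = (120, 11).
Step 2: Apply the recurrence (x_{n+1}, y_{n+1}) = (x₁x_n + 119y₁y_n, x₁y_n + y₁x_n) repeatedly.
  From (x_1, y_1) = (120, 11): x_2 = 120·120 + 119·11·11 = 28799; y_2 = 120·11 + 11·120 = 2640.
  From (x_2, y_2) = (28799, 2640): x_3 = 120·28799 + 119·11·2640 = 6911640; y_3 = 120·2640 + 11·28799 = 633589.
Step 3: Verify x_3² - 119·y_3² = 47770767489600 - 47770767489599 = 1 (should be 1). ✓

(x_1, y_1) = (120, 11); (x_3, y_3) = (6911640, 633589).


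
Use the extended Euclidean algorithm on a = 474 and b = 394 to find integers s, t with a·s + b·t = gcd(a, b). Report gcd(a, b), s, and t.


Euclidean algorithm on (474, 394) — divide until remainder is 0:
  474 = 1 · 394 + 80
  394 = 4 · 80 + 74
  80 = 1 · 74 + 6
  74 = 12 · 6 + 2
  6 = 3 · 2 + 0
gcd(474, 394) = 2.
Track Bezout coefficients alongside the remainders: start with r₀ = 474 = a·1 + b·0 (s = 1, t = 0) and r₁ = 394 = a·0 + b·1 (s = 0, t = 1); each new remainder r_{k+1} = r_{k-1} − q_k·r_k inherits s_{k+1} = s_{k-1} − q_k·s_k, t_{k+1} = t_{k-1} − q_k·t_k, so r_k = a·s_k + b·t_k at every step:
  q = 1: r = 80, s = 1 − 1·0 = 1, t = 0 − 1·1 = -1  (check: 474·1 + 394·(-1) = 80)
  q = 4: r = 74, s = 0 − 4·1 = -4, t = 1 − 4·(-1) = 5  (check: 474·(-4) + 394·5 = 74)
  q = 1: r = 6, s = 1 − 1·(-4) = 5, t = -1 − 1·5 = -6  (check: 474·5 + 394·(-6) = 6)
  q = 12: r = 2, s = -4 − 12·5 = -64, t = 5 − 12·(-6) = 77  (check: 474·(-64) + 394·77 = 2)
The row with r = 2 (the gcd) gives the Bezout coefficients s = -64, t = 77.
Result: 474 · (-64) + 394 · (77) = 2.

gcd(474, 394) = 2; s = -64, t = 77 (check: 474·(-64) + 394·77 = 2).


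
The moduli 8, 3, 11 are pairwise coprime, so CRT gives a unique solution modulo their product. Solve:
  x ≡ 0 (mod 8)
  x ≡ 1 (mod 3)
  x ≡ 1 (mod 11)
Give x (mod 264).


Moduli 8, 3, 11 are pairwise coprime; by CRT there is a unique solution modulo M = 8 · 3 · 11 = 264.
Solve pairwise, accumulating the modulus:
  Start with x ≡ 0 (mod 8).
  Combine with x ≡ 1 (mod 3): since gcd(8, 3) = 1, we get a unique residue mod 24.
    Write x = 0 + 8·t and substitute into x ≡ 1 (mod 3): 8·t ≡ 1 − 0 = 1 (mod 3).
    Reduce coefficients mod 3: 2·t ≡ 1 (mod 3).
    The inverse of 2 mod 3 is 2 (since 2·2 = 4 = 1·3 + 1), so t ≡ 2·1 = 2 ≡ 2 (mod 3).
    Then x = 0 + 8·2 = 16, valid modulo lcm(8, 3) = 24: x ≡ 16 (mod 24).
  Combine with x ≡ 1 (mod 11): since gcd(24, 11) = 1, we get a unique residue mod 264.
    Write x = 16 + 24·t and substitute into x ≡ 1 (mod 11): 24·t ≡ 1 − 16 = -15 (mod 11).
    Reduce coefficients mod 11: 2·t ≡ 7 (mod 11).
    The inverse of 2 mod 11 is 6 (since 2·6 = 12 = 1·11 + 1), so t ≡ 6·7 = 42 ≡ 9 (mod 11).
    Then x = 16 + 24·9 = 232, valid modulo lcm(24, 11) = 264: x ≡ 232 (mod 264).
Verify: 232 mod 8 = 0 ✓, 232 mod 3 = 1 ✓, 232 mod 11 = 1 ✓.

x ≡ 232 (mod 264).


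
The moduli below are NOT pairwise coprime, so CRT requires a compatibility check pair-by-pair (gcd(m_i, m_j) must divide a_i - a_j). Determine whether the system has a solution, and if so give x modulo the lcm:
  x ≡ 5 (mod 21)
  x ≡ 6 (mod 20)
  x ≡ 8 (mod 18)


Moduli 21, 20, 18 are not pairwise coprime, so CRT works modulo lcm(m_i) when all pairwise compatibility conditions hold.
Pairwise compatibility: gcd(m_i, m_j) must divide a_i - a_j for every pair.
Merge one congruence at a time:
  Start: x ≡ 5 (mod 21).
  Combine with x ≡ 6 (mod 20): gcd(21, 20) = 1; 6 - 5 = 1, which IS divisible by 1, so compatible.
    Write x = 5 + 21·t and substitute into x ≡ 6 (mod 20): 21·t ≡ 6 − 5 = 1 (mod 20).
    Reduce coefficients mod 20: 1·t ≡ 1 (mod 20).
    So t ≡ 1 (mod 20).
    Then x = 5 + 21·1 = 26, valid modulo lcm(21, 20) = 420: x ≡ 26 (mod 420).
  Combine with x ≡ 8 (mod 18): gcd(420, 18) = 6; 8 - 26 = -18, which IS divisible by 6, so compatible.
    Write x = 26 + 420·t and substitute into x ≡ 8 (mod 18): 420·t ≡ 8 − 26 = -18 (mod 18).
    Divide the congruence (and modulus) by g = 6: 70·t ≡ -3 (mod 3).
    Reduce coefficients mod 3: 1·t ≡ 0 (mod 3).
    So t ≡ 0 (mod 3).
    Then x = 26 + 420·0 = 26, valid modulo lcm(420, 18) = 1260: x ≡ 26 (mod 1260).
Verify: 26 mod 21 = 5, 26 mod 20 = 6, 26 mod 18 = 8.

x ≡ 26 (mod 1260).


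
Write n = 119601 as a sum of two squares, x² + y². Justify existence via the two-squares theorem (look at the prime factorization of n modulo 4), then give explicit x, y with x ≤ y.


Step 1: Factor n = 119601 = 3^2 · 97 · 137.
Step 2: Check the mod-4 condition on each prime factor: 3 ≡ 3 (mod 4), exponent 2 (must be even); 97 ≡ 1 (mod 4), exponent 1; 137 ≡ 1 (mod 4), exponent 1.
All primes ≡ 3 (mod 4) appear to even exponent (or don't appear), so by the two-squares theorem n IS expressible as a sum of two squares.
Step 3: Build a representation. Group n = k² · m with k = 3 and m = 97 · 137 = 13289 (a product of primes ≡ 1 (mod 4)); a representation of m scales to one of n via (k·x)² + (k·y)² = k²(x² + y²). Each prime p ≡ 1 (mod 4) is itself a sum of two squares; find a² by testing p − a² for a perfect square:
  97: 97 − 1² = 96, 97 − 2² = 93, 97 − 3² = 88, 97 − 4² = 81 = 9² ⇒ 97 = 4² + 9².
  137: 137 − 1² = 136, 137 − 2² = 133, 137 − 3² = 128, 137 − 4² = 121 = 11² ⇒ 137 = 4² + 11².
  Combine using the Brahmagupta–Fibonacci identity (a² + b²)(c² + d²) = (ac − bd)² + (ad + bc)² = (ac + bd)² + (ad − bc)²:
  97 · 137 = 13289: from (4² + 9²)(4² + 11²), take (4·4 − 9·11, 4·11 + 9·4) = (16 − 99, 44 + 36) = (-83, 80); dropping signs (only squares matter) gives (83, 80); check 83² + 80² = 6889 + 6400 = 13289 ✓.
  Scale by k = 3: (3·83, 3·80) = (249, 240).
Step 4: Order so x ≤ y and verify: 240² + 249² = 57600 + 62001 = 119601 = n. ✓

n = 119601 = 240² + 249² (one valid representation with x ≤ y).


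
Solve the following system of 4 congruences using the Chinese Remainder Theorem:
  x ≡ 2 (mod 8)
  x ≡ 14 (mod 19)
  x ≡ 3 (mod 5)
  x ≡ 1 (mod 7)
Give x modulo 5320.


Product of moduli M = 8 · 19 · 5 · 7 = 5320.
Merge one congruence at a time:
  Start: x ≡ 2 (mod 8).
  Combine with x ≡ 14 (mod 19); new modulus lcm = 152.
    Write x = 2 + 8·t and substitute into x ≡ 14 (mod 19): 8·t ≡ 14 − 2 = 12 (mod 19).
    The inverse of 8 mod 19 is 12 (since 8·12 = 96 = 5·19 + 1), so t ≡ 12·12 = 144 ≡ 11 (mod 19).
    Then x = 2 + 8·11 = 90, valid modulo lcm(8, 19) = 152: x ≡ 90 (mod 152).
  Combine with x ≡ 3 (mod 5); new modulus lcm = 760.
    Write x = 90 + 152·t and substitute into x ≡ 3 (mod 5): 152·t ≡ 3 − 90 = -87 (mod 5).
    Reduce coefficients mod 5: 2·t ≡ 3 (mod 5).
    The inverse of 2 mod 5 is 3 (since 2·3 = 6 = 1·5 + 1), so t ≡ 3·3 = 9 ≡ 4 (mod 5).
    Then x = 90 + 152·4 = 698, valid modulo lcm(152, 5) = 760: x ≡ 698 (mod 760).
  Combine with x ≡ 1 (mod 7); new modulus lcm = 5320.
    Write x = 698 + 760·t and substitute into x ≡ 1 (mod 7): 760·t ≡ 1 − 698 = -697 (mod 7).
    Reduce coefficients mod 7: 4·t ≡ 3 (mod 7).
    The inverse of 4 mod 7 is 2 (since 4·2 = 8 = 1·7 + 1), so t ≡ 2·3 = 6 ≡ 6 (mod 7).
    Then x = 698 + 760·6 = 5258, valid modulo lcm(760, 7) = 5320: x ≡ 5258 (mod 5320).
Verify against each original: 5258 mod 8 = 2, 5258 mod 19 = 14, 5258 mod 5 = 3, 5258 mod 7 = 1.

x ≡ 5258 (mod 5320).


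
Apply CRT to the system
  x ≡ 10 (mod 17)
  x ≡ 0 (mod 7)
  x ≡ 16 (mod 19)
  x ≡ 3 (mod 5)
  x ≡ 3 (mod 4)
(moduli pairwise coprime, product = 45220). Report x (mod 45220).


Product of moduli M = 17 · 7 · 19 · 5 · 4 = 45220.
Merge one congruence at a time:
  Start: x ≡ 10 (mod 17).
  Combine with x ≡ 0 (mod 7); new modulus lcm = 119.
    Write x = 10 + 17·t and substitute into x ≡ 0 (mod 7): 17·t ≡ 0 − 10 = -10 (mod 7).
    Reduce coefficients mod 7: 3·t ≡ 4 (mod 7).
    The inverse of 3 mod 7 is 5 (since 3·5 = 15 = 2·7 + 1), so t ≡ 5·4 = 20 ≡ 6 (mod 7).
    Then x = 10 + 17·6 = 112, valid modulo lcm(17, 7) = 119: x ≡ 112 (mod 119).
  Combine with x ≡ 16 (mod 19); new modulus lcm = 2261.
    Write x = 112 + 119·t and substitute into x ≡ 16 (mod 19): 119·t ≡ 16 − 112 = -96 (mod 19).
    Reduce coefficients mod 19: 5·t ≡ 18 (mod 19).
    The inverse of 5 mod 19 is 4 (since 5·4 = 20 = 1·19 + 1), so t ≡ 4·18 = 72 ≡ 15 (mod 19).
    Then x = 112 + 119·15 = 1897, valid modulo lcm(119, 19) = 2261: x ≡ 1897 (mod 2261).
  Combine with x ≡ 3 (mod 5); new modulus lcm = 11305.
    Write x = 1897 + 2261·t and substitute into x ≡ 3 (mod 5): 2261·t ≡ 3 − 1897 = -1894 (mod 5).
    Reduce coefficients mod 5: 1·t ≡ 1 (mod 5).
    So t ≡ 1 (mod 5).
    Then x = 1897 + 2261·1 = 4158, valid modulo lcm(2261, 5) = 11305: x ≡ 4158 (mod 11305).
  Combine with x ≡ 3 (mod 4); new modulus lcm = 45220.
    Write x = 4158 + 11305·t and substitute into x ≡ 3 (mod 4): 11305·t ≡ 3 − 4158 = -4155 (mod 4).
    Reduce coefficients mod 4: 1·t ≡ 1 (mod 4).
    So t ≡ 1 (mod 4).
    Then x = 4158 + 11305·1 = 15463, valid modulo lcm(11305, 4) = 45220: x ≡ 15463 (mod 45220).
Verify against each original: 15463 mod 17 = 10, 15463 mod 7 = 0, 15463 mod 19 = 16, 15463 mod 5 = 3, 15463 mod 4 = 3.

x ≡ 15463 (mod 45220).


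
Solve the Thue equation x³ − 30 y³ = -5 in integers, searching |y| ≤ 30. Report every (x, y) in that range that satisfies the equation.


The equation is x³ - 30y³ = -5. For fixed y, x³ = 30·y³ − 5, so a solution requires the RHS to be a perfect cube.
Strategy: iterate y from -30 to 30, compute RHS = 30·y³ − 5, and check whether it is a (positive or negative) perfect cube.
Check small values of y:
  y = 0: RHS = -5 is not a perfect cube.
  y = 1: RHS = 25 is not a perfect cube.
  y = -1: RHS = -35 is not a perfect cube.
  y = 2: RHS = 235 is not a perfect cube.
  y = -2: RHS = -245 is not a perfect cube.
  y = 3: RHS = 805 is not a perfect cube.
  y = -3: RHS = -815 is not a perfect cube.
Continuing the search up to |y| = 30 finds no solutions either.
No (x, y) in the scanned range satisfies the equation.

No integer solutions with |y| ≤ 30.


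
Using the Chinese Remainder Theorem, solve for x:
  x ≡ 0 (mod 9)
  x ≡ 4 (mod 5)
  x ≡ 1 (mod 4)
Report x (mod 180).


Moduli 9, 5, 4 are pairwise coprime; by CRT there is a unique solution modulo M = 9 · 5 · 4 = 180.
Solve pairwise, accumulating the modulus:
  Start with x ≡ 0 (mod 9).
  Combine with x ≡ 4 (mod 5): since gcd(9, 5) = 1, we get a unique residue mod 45.
    Write x = 0 + 9·t and substitute into x ≡ 4 (mod 5): 9·t ≡ 4 − 0 = 4 (mod 5).
    Reduce coefficients mod 5: 4·t ≡ 4 (mod 5).
    The inverse of 4 mod 5 is 4 (since 4·4 = 16 = 3·5 + 1), so t ≡ 4·4 = 16 ≡ 1 (mod 5).
    Then x = 0 + 9·1 = 9, valid modulo lcm(9, 5) = 45: x ≡ 9 (mod 45).
  Combine with x ≡ 1 (mod 4): since gcd(45, 4) = 1, we get a unique residue mod 180.
    Write x = 9 + 45·t and substitute into x ≡ 1 (mod 4): 45·t ≡ 1 − 9 = -8 (mod 4).
    Reduce coefficients mod 4: 1·t ≡ 0 (mod 4).
    So t ≡ 0 (mod 4).
    Then x = 9 + 45·0 = 9, valid modulo lcm(45, 4) = 180: x ≡ 9 (mod 180).
Verify: 9 mod 9 = 0 ✓, 9 mod 5 = 4 ✓, 9 mod 4 = 1 ✓.

x ≡ 9 (mod 180).


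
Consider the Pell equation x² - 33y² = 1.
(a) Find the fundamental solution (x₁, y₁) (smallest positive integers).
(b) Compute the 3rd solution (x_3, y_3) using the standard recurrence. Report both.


Step 1: Find the fundamental solution (x₁, y₁) of x² - 33y² = 1.
  Expand √33 as a continued fraction. a₀ = ⌊√33⌋ = 5; iterate m_{k+1} = d_k·a_k − m_k, d_{k+1} = (33 − m_{k+1}²)/d_k, a_{k+1} = ⌊(a₀ + m_{k+1})/d_{k+1}⌋ (starting m₀ = 0, d₀ = 1), with convergents p_k = a_k·p_{k-1} + p_{k-2}, q_k = a_k·q_{k-1} + q_{k-2} (p₋₁ = 1, q₋₁ = 0):
  k = 0: a₀ = 5; p₀/q₀ = 5/1; p₀² − 33·q₀² = 25 − 33 = -8.
  k = 1: m = 5, d = 8, a = ⌊(5 + 5)/8⌋ = 1; p/q = (1·5 + 1)/(1·1 + 0) = 6/1; p² − 33·q² = 36 − 33 = 3.
  k = 2: m = 3, d = 3, a = ⌊(5 + 3)/3⌋ = 2; p/q = (2·6 + 5)/(2·1 + 1) = 17/3; p² − 33·q² = 289 − 297 = -8.
  k = 3: m = 3, d = 8, a = ⌊(5 + 3)/8⌋ = 1; p/q = (1·17 + 6)/(1·3 + 1) = 23/4; p² − 33·q² = 529 − 528 = 1.
  The first convergent with p² − 33·q² = 1 gives the fundamental solution (x₁, y₁) = (23, 4).
Step 2: Apply the recurrence (x_{n+1}, y_{n+1}) = (x₁x_n + 33y₁y_n, x₁y_n + y₁x_n) repeatedly.
  From (x_1, y_1) = (23, 4): x_2 = 23·23 + 33·4·4 = 1057; y_2 = 23·4 + 4·23 = 184.
  From (x_2, y_2) = (1057, 184): x_3 = 23·1057 + 33·4·184 = 48599; y_3 = 23·184 + 4·1057 = 8460.
Step 3: Verify x_3² - 33·y_3² = 2361862801 - 2361862800 = 1 (should be 1). ✓

(x_1, y_1) = (23, 4); (x_3, y_3) = (48599, 8460).
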